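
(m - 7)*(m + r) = m^2 + m*r - 7*m - 7*r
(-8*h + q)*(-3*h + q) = 24*h^2 - 11*h*q + q^2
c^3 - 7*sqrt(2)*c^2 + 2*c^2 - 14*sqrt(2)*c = c*(c + 2)*(c - 7*sqrt(2))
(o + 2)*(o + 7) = o^2 + 9*o + 14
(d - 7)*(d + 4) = d^2 - 3*d - 28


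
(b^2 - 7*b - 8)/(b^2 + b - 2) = (b^2 - 7*b - 8)/(b^2 + b - 2)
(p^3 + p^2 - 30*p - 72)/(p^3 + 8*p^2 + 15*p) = (p^2 - 2*p - 24)/(p*(p + 5))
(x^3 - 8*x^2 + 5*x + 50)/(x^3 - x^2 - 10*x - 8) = (x^2 - 10*x + 25)/(x^2 - 3*x - 4)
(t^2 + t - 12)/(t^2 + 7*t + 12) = (t - 3)/(t + 3)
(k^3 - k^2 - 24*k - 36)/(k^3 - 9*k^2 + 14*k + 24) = (k^2 + 5*k + 6)/(k^2 - 3*k - 4)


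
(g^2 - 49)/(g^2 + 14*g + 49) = (g - 7)/(g + 7)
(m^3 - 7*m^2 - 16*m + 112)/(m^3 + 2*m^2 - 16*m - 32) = (m - 7)/(m + 2)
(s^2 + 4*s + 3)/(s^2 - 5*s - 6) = (s + 3)/(s - 6)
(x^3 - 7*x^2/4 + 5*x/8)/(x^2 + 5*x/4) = (8*x^2 - 14*x + 5)/(2*(4*x + 5))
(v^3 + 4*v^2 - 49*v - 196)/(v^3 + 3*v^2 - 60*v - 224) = (v - 7)/(v - 8)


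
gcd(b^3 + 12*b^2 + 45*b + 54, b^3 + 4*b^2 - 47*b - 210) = b + 6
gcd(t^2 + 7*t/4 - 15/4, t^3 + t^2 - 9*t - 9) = t + 3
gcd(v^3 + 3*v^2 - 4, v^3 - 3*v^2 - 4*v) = 1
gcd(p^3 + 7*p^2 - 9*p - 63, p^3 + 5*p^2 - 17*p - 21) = p^2 + 4*p - 21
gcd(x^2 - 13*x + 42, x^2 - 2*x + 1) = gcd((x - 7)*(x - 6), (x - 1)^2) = 1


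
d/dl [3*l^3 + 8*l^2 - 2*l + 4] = 9*l^2 + 16*l - 2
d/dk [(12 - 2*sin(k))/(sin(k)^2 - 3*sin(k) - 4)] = 2*(sin(k)^2 - 12*sin(k) + 22)*cos(k)/((sin(k) - 4)^2*(sin(k) + 1)^2)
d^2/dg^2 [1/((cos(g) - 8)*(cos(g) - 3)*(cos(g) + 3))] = (-262*(1 - cos(g)^2)^2 + 12*sin(g)^6 + 3*cos(g)^6 + 88*cos(g)^5 + 304*cos(g)^3 - 2543*cos(g)^2 - 648*cos(g) + 1564)/((cos(g) - 8)^3*(cos(g) - 3)^3*(cos(g) + 3)^3)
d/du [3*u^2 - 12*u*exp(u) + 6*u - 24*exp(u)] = -12*u*exp(u) + 6*u - 36*exp(u) + 6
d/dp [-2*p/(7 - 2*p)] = -14/(2*p - 7)^2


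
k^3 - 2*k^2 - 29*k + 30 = (k - 6)*(k - 1)*(k + 5)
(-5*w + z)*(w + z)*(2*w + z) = -10*w^3 - 13*w^2*z - 2*w*z^2 + z^3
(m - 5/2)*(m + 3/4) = m^2 - 7*m/4 - 15/8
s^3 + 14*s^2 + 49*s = s*(s + 7)^2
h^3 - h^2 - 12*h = h*(h - 4)*(h + 3)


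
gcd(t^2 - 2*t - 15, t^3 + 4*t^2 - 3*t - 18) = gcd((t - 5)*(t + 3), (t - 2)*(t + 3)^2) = t + 3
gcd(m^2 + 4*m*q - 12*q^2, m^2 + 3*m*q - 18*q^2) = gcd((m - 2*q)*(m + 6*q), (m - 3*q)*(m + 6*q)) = m + 6*q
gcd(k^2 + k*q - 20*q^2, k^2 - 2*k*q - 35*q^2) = k + 5*q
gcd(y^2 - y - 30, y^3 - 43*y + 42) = y - 6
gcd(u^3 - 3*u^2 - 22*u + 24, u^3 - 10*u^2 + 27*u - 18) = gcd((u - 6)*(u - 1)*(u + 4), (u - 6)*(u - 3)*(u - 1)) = u^2 - 7*u + 6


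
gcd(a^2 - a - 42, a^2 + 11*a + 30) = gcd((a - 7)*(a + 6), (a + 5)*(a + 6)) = a + 6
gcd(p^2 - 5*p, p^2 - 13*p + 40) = p - 5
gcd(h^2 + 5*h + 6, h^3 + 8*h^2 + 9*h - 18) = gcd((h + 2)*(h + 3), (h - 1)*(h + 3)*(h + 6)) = h + 3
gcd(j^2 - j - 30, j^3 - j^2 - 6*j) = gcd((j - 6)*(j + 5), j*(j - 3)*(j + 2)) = 1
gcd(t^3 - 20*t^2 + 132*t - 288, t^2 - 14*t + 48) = t^2 - 14*t + 48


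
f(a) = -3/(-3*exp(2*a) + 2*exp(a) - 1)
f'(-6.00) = 0.01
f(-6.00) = 3.01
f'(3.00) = -0.00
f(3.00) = 0.00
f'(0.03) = -2.86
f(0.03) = 1.41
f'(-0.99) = -0.57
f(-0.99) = 4.47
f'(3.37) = -0.00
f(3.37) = 0.00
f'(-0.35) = -4.04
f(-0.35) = 2.78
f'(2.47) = -0.02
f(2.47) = 0.01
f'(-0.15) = -3.63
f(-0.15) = 2.00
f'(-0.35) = -4.04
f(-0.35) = 2.78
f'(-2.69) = 0.42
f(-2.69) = 3.42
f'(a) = -3*(6*exp(2*a) - 2*exp(a))/(-3*exp(2*a) + 2*exp(a) - 1)^2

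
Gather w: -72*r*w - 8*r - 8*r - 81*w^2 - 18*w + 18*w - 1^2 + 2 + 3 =-72*r*w - 16*r - 81*w^2 + 4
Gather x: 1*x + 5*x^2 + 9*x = 5*x^2 + 10*x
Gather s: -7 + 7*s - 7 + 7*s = 14*s - 14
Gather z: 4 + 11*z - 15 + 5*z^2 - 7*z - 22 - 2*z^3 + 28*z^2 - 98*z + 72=-2*z^3 + 33*z^2 - 94*z + 39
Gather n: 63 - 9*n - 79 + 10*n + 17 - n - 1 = 0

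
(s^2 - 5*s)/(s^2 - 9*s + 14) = s*(s - 5)/(s^2 - 9*s + 14)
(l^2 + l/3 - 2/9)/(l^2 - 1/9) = (3*l + 2)/(3*l + 1)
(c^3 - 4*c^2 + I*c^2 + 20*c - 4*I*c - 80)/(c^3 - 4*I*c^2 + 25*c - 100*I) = (c - 4)/(c - 5*I)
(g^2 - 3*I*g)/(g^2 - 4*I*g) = (g - 3*I)/(g - 4*I)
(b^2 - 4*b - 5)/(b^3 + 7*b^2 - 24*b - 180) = (b + 1)/(b^2 + 12*b + 36)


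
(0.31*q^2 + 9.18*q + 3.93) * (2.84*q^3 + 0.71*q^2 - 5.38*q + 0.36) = 0.8804*q^5 + 26.2913*q^4 + 16.0112*q^3 - 46.4865*q^2 - 17.8386*q + 1.4148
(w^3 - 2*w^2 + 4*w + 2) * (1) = w^3 - 2*w^2 + 4*w + 2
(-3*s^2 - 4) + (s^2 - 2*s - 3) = -2*s^2 - 2*s - 7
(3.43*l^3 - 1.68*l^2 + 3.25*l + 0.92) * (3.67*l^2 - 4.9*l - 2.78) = 12.5881*l^5 - 22.9726*l^4 + 10.6241*l^3 - 7.8782*l^2 - 13.543*l - 2.5576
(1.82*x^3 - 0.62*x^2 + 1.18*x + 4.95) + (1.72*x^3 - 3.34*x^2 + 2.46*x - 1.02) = 3.54*x^3 - 3.96*x^2 + 3.64*x + 3.93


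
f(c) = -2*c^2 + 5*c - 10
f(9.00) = -127.00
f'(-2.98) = 16.92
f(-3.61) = -54.11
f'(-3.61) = 19.44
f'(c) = 5 - 4*c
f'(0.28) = 3.88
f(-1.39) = -20.81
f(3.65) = -18.40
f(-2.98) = -42.66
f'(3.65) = -9.60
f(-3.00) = -43.00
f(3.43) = -16.38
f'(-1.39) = 10.56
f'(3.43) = -8.72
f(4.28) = -25.24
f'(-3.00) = 17.00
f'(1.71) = -1.84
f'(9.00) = -31.00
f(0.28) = -8.76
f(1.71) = -7.30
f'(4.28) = -12.12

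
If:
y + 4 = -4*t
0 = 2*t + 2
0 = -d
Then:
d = 0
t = -1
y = 0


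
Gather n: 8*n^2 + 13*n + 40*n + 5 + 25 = 8*n^2 + 53*n + 30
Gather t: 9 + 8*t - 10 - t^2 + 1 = -t^2 + 8*t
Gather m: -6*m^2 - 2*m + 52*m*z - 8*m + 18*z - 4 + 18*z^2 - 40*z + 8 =-6*m^2 + m*(52*z - 10) + 18*z^2 - 22*z + 4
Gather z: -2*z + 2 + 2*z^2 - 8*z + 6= 2*z^2 - 10*z + 8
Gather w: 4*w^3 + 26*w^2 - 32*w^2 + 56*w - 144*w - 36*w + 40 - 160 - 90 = 4*w^3 - 6*w^2 - 124*w - 210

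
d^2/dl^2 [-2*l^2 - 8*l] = -4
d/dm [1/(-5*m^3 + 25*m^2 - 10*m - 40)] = (3*m^2 - 10*m + 2)/(5*(m^3 - 5*m^2 + 2*m + 8)^2)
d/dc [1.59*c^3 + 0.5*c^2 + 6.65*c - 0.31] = 4.77*c^2 + 1.0*c + 6.65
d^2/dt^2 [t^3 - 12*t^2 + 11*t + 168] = 6*t - 24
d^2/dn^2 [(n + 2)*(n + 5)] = 2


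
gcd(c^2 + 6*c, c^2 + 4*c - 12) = c + 6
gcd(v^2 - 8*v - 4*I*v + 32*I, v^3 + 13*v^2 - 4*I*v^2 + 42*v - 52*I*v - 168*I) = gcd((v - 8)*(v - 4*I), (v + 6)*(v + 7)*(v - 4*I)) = v - 4*I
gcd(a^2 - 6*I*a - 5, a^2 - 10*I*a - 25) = a - 5*I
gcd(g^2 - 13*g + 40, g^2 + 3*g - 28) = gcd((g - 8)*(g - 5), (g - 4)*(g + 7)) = 1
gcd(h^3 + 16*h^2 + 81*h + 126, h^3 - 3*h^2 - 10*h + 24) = h + 3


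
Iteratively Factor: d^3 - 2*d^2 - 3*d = (d)*(d^2 - 2*d - 3) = d*(d - 3)*(d + 1)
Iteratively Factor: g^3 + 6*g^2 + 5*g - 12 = (g + 4)*(g^2 + 2*g - 3) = (g + 3)*(g + 4)*(g - 1)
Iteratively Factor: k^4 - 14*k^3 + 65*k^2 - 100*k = (k - 4)*(k^3 - 10*k^2 + 25*k) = (k - 5)*(k - 4)*(k^2 - 5*k) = (k - 5)^2*(k - 4)*(k)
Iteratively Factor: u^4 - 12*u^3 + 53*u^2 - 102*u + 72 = (u - 4)*(u^3 - 8*u^2 + 21*u - 18) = (u - 4)*(u - 2)*(u^2 - 6*u + 9) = (u - 4)*(u - 3)*(u - 2)*(u - 3)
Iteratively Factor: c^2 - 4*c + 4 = (c - 2)*(c - 2)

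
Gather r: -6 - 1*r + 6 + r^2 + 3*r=r^2 + 2*r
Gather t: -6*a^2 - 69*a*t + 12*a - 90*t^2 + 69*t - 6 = -6*a^2 + 12*a - 90*t^2 + t*(69 - 69*a) - 6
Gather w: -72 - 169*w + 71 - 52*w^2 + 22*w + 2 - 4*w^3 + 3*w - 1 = -4*w^3 - 52*w^2 - 144*w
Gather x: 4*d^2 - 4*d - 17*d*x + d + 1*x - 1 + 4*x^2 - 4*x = 4*d^2 - 3*d + 4*x^2 + x*(-17*d - 3) - 1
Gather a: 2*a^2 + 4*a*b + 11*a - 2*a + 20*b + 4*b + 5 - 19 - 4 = 2*a^2 + a*(4*b + 9) + 24*b - 18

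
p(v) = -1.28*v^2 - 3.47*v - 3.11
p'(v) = -2.56*v - 3.47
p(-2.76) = -3.28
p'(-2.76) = 3.60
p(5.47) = -60.39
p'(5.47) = -17.47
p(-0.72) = -1.28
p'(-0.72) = -1.63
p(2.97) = -24.71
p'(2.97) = -11.07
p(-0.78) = -1.18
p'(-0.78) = -1.47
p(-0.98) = -0.94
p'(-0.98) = -0.96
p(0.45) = -4.93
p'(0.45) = -4.62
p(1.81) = -13.58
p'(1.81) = -8.10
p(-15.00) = -239.06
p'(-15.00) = 34.93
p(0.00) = -3.11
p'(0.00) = -3.47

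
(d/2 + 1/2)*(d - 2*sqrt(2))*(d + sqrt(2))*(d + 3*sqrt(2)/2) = d^4/2 + sqrt(2)*d^3/4 + d^3/2 - 7*d^2/2 + sqrt(2)*d^2/4 - 3*sqrt(2)*d - 7*d/2 - 3*sqrt(2)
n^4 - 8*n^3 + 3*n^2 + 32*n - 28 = (n - 7)*(n - 2)*(n - 1)*(n + 2)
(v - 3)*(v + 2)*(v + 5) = v^3 + 4*v^2 - 11*v - 30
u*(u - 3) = u^2 - 3*u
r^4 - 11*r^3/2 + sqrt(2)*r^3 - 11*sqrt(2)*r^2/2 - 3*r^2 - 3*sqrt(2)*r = r*(r - 6)*(r + 1/2)*(r + sqrt(2))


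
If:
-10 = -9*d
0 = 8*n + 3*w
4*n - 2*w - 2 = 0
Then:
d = 10/9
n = 3/14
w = -4/7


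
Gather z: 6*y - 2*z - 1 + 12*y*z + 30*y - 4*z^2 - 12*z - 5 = 36*y - 4*z^2 + z*(12*y - 14) - 6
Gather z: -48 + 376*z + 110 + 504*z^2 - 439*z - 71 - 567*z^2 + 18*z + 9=-63*z^2 - 45*z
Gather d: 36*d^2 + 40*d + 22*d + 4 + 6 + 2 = 36*d^2 + 62*d + 12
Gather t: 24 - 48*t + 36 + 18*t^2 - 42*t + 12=18*t^2 - 90*t + 72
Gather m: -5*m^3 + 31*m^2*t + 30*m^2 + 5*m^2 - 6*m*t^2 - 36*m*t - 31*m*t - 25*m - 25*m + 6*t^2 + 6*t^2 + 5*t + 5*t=-5*m^3 + m^2*(31*t + 35) + m*(-6*t^2 - 67*t - 50) + 12*t^2 + 10*t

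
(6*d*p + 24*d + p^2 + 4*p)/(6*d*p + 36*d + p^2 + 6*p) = (p + 4)/(p + 6)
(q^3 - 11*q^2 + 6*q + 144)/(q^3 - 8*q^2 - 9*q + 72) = (q - 6)/(q - 3)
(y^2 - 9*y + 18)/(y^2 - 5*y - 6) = (y - 3)/(y + 1)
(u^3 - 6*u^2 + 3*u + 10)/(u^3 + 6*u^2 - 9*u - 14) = (u - 5)/(u + 7)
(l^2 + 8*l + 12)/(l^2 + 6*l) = (l + 2)/l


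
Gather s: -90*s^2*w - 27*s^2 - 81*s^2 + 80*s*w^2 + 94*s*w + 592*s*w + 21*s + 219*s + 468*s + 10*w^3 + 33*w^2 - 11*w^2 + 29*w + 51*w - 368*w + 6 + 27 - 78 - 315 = s^2*(-90*w - 108) + s*(80*w^2 + 686*w + 708) + 10*w^3 + 22*w^2 - 288*w - 360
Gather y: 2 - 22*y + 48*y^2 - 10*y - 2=48*y^2 - 32*y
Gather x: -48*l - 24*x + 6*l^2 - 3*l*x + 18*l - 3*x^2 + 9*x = 6*l^2 - 30*l - 3*x^2 + x*(-3*l - 15)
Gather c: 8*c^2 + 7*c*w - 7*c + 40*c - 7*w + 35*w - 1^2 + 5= 8*c^2 + c*(7*w + 33) + 28*w + 4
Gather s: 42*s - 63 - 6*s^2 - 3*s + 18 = -6*s^2 + 39*s - 45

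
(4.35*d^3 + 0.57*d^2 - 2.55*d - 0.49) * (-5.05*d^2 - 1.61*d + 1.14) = -21.9675*d^5 - 9.882*d^4 + 16.9188*d^3 + 7.2298*d^2 - 2.1181*d - 0.5586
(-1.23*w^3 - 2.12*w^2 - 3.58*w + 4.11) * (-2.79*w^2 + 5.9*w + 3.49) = 3.4317*w^5 - 1.3422*w^4 - 6.8125*w^3 - 39.9877*w^2 + 11.7548*w + 14.3439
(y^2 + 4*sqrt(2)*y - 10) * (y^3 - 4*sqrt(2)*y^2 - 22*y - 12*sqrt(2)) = y^5 - 64*y^3 - 60*sqrt(2)*y^2 + 124*y + 120*sqrt(2)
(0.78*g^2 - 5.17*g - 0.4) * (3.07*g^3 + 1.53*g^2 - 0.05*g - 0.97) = 2.3946*g^5 - 14.6785*g^4 - 9.1771*g^3 - 1.1101*g^2 + 5.0349*g + 0.388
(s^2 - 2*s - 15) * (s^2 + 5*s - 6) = s^4 + 3*s^3 - 31*s^2 - 63*s + 90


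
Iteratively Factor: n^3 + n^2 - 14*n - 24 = (n + 2)*(n^2 - n - 12) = (n + 2)*(n + 3)*(n - 4)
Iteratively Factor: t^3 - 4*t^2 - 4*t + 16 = (t - 2)*(t^2 - 2*t - 8) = (t - 2)*(t + 2)*(t - 4)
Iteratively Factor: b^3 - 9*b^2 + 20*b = (b - 5)*(b^2 - 4*b) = (b - 5)*(b - 4)*(b)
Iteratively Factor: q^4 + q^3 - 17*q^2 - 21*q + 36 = (q + 3)*(q^3 - 2*q^2 - 11*q + 12) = (q - 1)*(q + 3)*(q^2 - q - 12) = (q - 4)*(q - 1)*(q + 3)*(q + 3)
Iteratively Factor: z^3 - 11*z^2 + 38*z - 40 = (z - 4)*(z^2 - 7*z + 10) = (z - 5)*(z - 4)*(z - 2)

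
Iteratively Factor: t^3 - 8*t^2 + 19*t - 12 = (t - 1)*(t^2 - 7*t + 12) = (t - 4)*(t - 1)*(t - 3)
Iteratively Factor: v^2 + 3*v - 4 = (v + 4)*(v - 1)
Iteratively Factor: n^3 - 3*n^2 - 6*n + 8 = (n - 1)*(n^2 - 2*n - 8) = (n - 4)*(n - 1)*(n + 2)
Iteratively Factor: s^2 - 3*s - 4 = (s + 1)*(s - 4)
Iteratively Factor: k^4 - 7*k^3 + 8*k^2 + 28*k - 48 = (k + 2)*(k^3 - 9*k^2 + 26*k - 24) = (k - 2)*(k + 2)*(k^2 - 7*k + 12) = (k - 3)*(k - 2)*(k + 2)*(k - 4)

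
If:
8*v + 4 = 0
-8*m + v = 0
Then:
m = -1/16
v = -1/2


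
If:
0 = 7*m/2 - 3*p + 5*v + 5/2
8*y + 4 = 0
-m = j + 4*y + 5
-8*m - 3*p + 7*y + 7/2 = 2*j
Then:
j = 10*v/19 - 64/19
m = 7/19 - 10*v/19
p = 20*v/19 + 24/19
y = -1/2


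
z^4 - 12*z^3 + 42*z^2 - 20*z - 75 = (z - 5)^2*(z - 3)*(z + 1)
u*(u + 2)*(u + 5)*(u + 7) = u^4 + 14*u^3 + 59*u^2 + 70*u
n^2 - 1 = (n - 1)*(n + 1)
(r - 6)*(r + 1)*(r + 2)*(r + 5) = r^4 + 2*r^3 - 31*r^2 - 92*r - 60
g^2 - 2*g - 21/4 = (g - 7/2)*(g + 3/2)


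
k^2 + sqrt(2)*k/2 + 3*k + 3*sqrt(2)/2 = (k + 3)*(k + sqrt(2)/2)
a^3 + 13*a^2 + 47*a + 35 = (a + 1)*(a + 5)*(a + 7)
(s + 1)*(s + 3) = s^2 + 4*s + 3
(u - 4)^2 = u^2 - 8*u + 16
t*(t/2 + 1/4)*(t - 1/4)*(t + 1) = t^4/2 + 5*t^3/8 + t^2/16 - t/16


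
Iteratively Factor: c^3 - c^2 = (c)*(c^2 - c) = c*(c - 1)*(c)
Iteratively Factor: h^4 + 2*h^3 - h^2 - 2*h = (h + 2)*(h^3 - h) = (h + 1)*(h + 2)*(h^2 - h) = h*(h + 1)*(h + 2)*(h - 1)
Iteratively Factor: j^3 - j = (j + 1)*(j^2 - j) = j*(j + 1)*(j - 1)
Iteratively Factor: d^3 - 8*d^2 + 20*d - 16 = (d - 2)*(d^2 - 6*d + 8) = (d - 2)^2*(d - 4)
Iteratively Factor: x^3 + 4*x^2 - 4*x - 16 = (x + 4)*(x^2 - 4) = (x + 2)*(x + 4)*(x - 2)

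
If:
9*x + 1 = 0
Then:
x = -1/9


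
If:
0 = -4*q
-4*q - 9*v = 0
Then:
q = 0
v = 0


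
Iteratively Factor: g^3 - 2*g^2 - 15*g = (g - 5)*(g^2 + 3*g) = g*(g - 5)*(g + 3)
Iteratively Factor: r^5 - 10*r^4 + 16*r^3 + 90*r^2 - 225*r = (r - 5)*(r^4 - 5*r^3 - 9*r^2 + 45*r) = (r - 5)*(r - 3)*(r^3 - 2*r^2 - 15*r) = (r - 5)^2*(r - 3)*(r^2 + 3*r) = r*(r - 5)^2*(r - 3)*(r + 3)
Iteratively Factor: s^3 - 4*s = (s)*(s^2 - 4) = s*(s + 2)*(s - 2)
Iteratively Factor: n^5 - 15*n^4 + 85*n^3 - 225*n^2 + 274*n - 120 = (n - 3)*(n^4 - 12*n^3 + 49*n^2 - 78*n + 40) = (n - 4)*(n - 3)*(n^3 - 8*n^2 + 17*n - 10) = (n - 4)*(n - 3)*(n - 2)*(n^2 - 6*n + 5) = (n - 5)*(n - 4)*(n - 3)*(n - 2)*(n - 1)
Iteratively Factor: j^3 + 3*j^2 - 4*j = (j)*(j^2 + 3*j - 4) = j*(j - 1)*(j + 4)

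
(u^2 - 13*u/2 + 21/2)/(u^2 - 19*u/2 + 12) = (2*u^2 - 13*u + 21)/(2*u^2 - 19*u + 24)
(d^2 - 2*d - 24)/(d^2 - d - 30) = (d + 4)/(d + 5)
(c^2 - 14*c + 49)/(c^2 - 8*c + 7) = (c - 7)/(c - 1)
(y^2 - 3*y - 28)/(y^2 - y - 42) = (y + 4)/(y + 6)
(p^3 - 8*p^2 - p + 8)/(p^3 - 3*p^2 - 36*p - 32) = (p - 1)/(p + 4)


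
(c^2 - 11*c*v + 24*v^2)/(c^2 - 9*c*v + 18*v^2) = (-c + 8*v)/(-c + 6*v)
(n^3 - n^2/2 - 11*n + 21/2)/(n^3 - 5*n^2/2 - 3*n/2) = (2*n^2 + 5*n - 7)/(n*(2*n + 1))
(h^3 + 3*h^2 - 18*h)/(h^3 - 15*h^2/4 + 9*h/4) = 4*(h + 6)/(4*h - 3)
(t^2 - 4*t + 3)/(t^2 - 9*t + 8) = (t - 3)/(t - 8)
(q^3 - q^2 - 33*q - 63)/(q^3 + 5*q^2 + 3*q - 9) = (q - 7)/(q - 1)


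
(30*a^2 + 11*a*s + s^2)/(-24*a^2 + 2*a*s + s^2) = (5*a + s)/(-4*a + s)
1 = 1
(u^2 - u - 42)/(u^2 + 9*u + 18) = (u - 7)/(u + 3)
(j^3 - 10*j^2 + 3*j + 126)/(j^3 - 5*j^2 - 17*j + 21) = (j - 6)/(j - 1)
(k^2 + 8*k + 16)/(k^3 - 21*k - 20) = (k + 4)/(k^2 - 4*k - 5)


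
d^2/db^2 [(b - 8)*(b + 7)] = 2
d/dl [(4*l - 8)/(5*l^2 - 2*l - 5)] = 4*(-5*l^2 + 20*l - 9)/(25*l^4 - 20*l^3 - 46*l^2 + 20*l + 25)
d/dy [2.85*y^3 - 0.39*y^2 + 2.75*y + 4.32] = 8.55*y^2 - 0.78*y + 2.75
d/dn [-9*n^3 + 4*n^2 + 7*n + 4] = -27*n^2 + 8*n + 7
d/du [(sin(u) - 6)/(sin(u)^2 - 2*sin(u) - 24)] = -cos(u)/(sin(u) + 4)^2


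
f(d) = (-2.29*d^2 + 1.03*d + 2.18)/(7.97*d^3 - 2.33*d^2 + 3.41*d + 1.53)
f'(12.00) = 0.00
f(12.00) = -0.02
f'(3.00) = 0.01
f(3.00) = -0.07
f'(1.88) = -0.03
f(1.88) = -0.08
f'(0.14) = -1.67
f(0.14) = 1.15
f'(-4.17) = 0.01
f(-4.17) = 0.07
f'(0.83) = -0.82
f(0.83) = 0.20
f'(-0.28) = -227.69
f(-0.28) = 7.87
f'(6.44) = 0.01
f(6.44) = -0.04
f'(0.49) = -1.48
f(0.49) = 0.60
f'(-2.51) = 0.03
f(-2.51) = 0.10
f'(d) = (1.03 - 4.58*d)/(7.97*d^3 - 2.33*d^2 + 3.41*d + 1.53) + (-23.91*d^2 + 4.66*d - 3.41)*(-2.29*d^2 + 1.03*d + 2.18)/(7.97*d^3 - 2.33*d^2 + 3.41*d + 1.53)^2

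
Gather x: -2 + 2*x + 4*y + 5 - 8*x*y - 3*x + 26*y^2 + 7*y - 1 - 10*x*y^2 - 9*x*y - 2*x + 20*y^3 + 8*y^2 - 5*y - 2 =x*(-10*y^2 - 17*y - 3) + 20*y^3 + 34*y^2 + 6*y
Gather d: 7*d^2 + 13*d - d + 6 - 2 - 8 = 7*d^2 + 12*d - 4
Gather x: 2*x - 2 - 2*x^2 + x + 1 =-2*x^2 + 3*x - 1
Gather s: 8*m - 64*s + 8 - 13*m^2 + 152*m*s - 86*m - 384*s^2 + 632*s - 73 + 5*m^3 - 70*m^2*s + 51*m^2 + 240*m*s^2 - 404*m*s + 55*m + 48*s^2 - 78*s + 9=5*m^3 + 38*m^2 - 23*m + s^2*(240*m - 336) + s*(-70*m^2 - 252*m + 490) - 56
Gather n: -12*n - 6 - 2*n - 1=-14*n - 7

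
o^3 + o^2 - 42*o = o*(o - 6)*(o + 7)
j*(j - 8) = j^2 - 8*j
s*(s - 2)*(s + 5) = s^3 + 3*s^2 - 10*s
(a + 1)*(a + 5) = a^2 + 6*a + 5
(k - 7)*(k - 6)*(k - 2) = k^3 - 15*k^2 + 68*k - 84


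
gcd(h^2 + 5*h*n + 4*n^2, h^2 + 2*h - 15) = 1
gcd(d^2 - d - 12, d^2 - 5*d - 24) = d + 3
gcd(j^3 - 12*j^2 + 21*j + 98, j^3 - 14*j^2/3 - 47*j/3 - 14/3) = j^2 - 5*j - 14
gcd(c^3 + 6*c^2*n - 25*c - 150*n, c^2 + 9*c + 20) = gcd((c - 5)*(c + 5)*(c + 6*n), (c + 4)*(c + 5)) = c + 5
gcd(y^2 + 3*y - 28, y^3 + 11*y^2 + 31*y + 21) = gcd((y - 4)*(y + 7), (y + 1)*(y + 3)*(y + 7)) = y + 7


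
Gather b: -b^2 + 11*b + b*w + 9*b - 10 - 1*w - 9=-b^2 + b*(w + 20) - w - 19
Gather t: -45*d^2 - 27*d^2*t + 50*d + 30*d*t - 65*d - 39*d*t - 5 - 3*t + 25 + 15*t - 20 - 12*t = -45*d^2 - 15*d + t*(-27*d^2 - 9*d)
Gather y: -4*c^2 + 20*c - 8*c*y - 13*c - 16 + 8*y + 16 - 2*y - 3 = -4*c^2 + 7*c + y*(6 - 8*c) - 3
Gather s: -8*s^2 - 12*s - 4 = -8*s^2 - 12*s - 4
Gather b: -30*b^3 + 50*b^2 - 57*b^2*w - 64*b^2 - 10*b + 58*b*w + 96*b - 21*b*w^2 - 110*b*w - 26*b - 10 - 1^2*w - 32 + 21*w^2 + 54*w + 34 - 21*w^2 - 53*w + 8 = -30*b^3 + b^2*(-57*w - 14) + b*(-21*w^2 - 52*w + 60)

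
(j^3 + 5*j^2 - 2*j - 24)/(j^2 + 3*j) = j + 2 - 8/j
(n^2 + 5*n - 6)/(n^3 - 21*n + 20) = (n + 6)/(n^2 + n - 20)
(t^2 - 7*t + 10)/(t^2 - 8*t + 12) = (t - 5)/(t - 6)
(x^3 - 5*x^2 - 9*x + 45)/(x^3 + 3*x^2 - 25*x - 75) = (x - 3)/(x + 5)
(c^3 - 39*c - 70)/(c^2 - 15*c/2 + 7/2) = 2*(c^2 + 7*c + 10)/(2*c - 1)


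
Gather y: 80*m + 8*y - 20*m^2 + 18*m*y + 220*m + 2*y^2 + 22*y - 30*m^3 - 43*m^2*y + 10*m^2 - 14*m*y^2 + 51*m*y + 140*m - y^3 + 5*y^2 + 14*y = -30*m^3 - 10*m^2 + 440*m - y^3 + y^2*(7 - 14*m) + y*(-43*m^2 + 69*m + 44)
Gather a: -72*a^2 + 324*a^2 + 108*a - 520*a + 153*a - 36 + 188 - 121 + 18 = 252*a^2 - 259*a + 49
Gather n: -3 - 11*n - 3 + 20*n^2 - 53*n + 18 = 20*n^2 - 64*n + 12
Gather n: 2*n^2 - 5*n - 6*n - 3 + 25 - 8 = 2*n^2 - 11*n + 14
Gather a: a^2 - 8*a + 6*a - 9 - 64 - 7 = a^2 - 2*a - 80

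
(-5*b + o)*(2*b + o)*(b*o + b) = -10*b^3*o - 10*b^3 - 3*b^2*o^2 - 3*b^2*o + b*o^3 + b*o^2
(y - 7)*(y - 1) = y^2 - 8*y + 7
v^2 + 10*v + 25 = (v + 5)^2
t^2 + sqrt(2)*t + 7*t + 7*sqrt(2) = (t + 7)*(t + sqrt(2))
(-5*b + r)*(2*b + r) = -10*b^2 - 3*b*r + r^2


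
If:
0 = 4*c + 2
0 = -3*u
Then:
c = -1/2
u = 0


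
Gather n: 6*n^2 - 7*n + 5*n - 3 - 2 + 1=6*n^2 - 2*n - 4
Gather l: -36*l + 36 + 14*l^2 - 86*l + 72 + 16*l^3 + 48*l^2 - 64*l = 16*l^3 + 62*l^2 - 186*l + 108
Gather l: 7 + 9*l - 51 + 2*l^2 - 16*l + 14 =2*l^2 - 7*l - 30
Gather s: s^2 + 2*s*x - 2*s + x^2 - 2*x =s^2 + s*(2*x - 2) + x^2 - 2*x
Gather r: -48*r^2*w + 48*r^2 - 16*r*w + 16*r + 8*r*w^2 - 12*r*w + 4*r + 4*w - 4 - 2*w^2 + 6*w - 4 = r^2*(48 - 48*w) + r*(8*w^2 - 28*w + 20) - 2*w^2 + 10*w - 8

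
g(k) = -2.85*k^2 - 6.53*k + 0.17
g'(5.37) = -37.14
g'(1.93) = -17.53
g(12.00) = -488.59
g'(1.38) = -14.40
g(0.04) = -0.10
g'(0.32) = -8.35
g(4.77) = -95.82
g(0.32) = -2.21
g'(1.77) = -16.62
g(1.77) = -20.32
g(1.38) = -14.27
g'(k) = -5.7*k - 6.53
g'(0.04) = -6.76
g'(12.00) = -74.93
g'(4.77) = -33.72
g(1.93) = -23.05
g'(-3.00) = 10.57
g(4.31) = -80.92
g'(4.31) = -31.10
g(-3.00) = -5.89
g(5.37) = -117.08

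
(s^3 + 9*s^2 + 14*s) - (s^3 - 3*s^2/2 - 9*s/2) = 21*s^2/2 + 37*s/2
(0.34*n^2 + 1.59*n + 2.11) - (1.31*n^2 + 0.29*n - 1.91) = -0.97*n^2 + 1.3*n + 4.02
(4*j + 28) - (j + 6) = 3*j + 22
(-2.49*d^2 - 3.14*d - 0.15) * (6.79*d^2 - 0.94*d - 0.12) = -16.9071*d^4 - 18.98*d^3 + 2.2319*d^2 + 0.5178*d + 0.018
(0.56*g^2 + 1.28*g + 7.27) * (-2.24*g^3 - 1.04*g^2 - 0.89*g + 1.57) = -1.2544*g^5 - 3.4496*g^4 - 18.1144*g^3 - 7.8208*g^2 - 4.4607*g + 11.4139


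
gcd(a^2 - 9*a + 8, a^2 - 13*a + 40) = a - 8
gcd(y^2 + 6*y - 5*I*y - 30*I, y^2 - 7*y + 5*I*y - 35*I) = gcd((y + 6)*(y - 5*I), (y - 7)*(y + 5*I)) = 1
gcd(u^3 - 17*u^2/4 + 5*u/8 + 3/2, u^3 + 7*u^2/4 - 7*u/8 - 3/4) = u^2 - u/4 - 3/8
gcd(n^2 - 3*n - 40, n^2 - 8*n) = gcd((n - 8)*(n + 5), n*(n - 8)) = n - 8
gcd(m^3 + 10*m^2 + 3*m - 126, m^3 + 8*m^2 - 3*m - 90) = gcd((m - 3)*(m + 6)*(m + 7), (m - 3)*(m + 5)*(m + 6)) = m^2 + 3*m - 18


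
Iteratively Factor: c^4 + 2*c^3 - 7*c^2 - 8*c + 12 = (c - 1)*(c^3 + 3*c^2 - 4*c - 12) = (c - 1)*(c + 2)*(c^2 + c - 6) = (c - 1)*(c + 2)*(c + 3)*(c - 2)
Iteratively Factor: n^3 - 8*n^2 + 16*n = (n)*(n^2 - 8*n + 16) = n*(n - 4)*(n - 4)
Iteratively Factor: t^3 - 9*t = (t - 3)*(t^2 + 3*t) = (t - 3)*(t + 3)*(t)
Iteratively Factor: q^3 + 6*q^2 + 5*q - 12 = (q + 4)*(q^2 + 2*q - 3) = (q + 3)*(q + 4)*(q - 1)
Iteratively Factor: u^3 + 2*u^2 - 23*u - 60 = (u + 3)*(u^2 - u - 20) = (u + 3)*(u + 4)*(u - 5)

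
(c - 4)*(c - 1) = c^2 - 5*c + 4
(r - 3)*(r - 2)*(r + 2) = r^3 - 3*r^2 - 4*r + 12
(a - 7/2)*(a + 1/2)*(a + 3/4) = a^3 - 9*a^2/4 - 4*a - 21/16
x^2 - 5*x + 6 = (x - 3)*(x - 2)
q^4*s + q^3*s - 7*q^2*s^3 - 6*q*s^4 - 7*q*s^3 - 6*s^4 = (q - 3*s)*(q + s)*(q + 2*s)*(q*s + s)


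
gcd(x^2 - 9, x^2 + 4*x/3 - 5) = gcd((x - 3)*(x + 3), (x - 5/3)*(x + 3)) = x + 3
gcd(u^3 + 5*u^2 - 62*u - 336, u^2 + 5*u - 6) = u + 6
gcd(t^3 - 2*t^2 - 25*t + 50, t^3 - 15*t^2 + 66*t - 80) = t^2 - 7*t + 10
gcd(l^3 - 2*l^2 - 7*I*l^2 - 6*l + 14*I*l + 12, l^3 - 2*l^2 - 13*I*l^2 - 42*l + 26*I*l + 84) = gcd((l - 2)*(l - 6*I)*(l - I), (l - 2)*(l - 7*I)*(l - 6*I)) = l^2 + l*(-2 - 6*I) + 12*I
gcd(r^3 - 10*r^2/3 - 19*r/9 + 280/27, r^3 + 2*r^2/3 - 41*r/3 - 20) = r + 5/3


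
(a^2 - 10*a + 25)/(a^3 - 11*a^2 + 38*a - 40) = (a - 5)/(a^2 - 6*a + 8)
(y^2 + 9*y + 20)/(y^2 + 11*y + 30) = (y + 4)/(y + 6)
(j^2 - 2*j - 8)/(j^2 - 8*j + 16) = (j + 2)/(j - 4)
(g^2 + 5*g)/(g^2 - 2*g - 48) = g*(g + 5)/(g^2 - 2*g - 48)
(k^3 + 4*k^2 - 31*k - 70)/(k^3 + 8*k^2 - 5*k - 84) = (k^2 - 3*k - 10)/(k^2 + k - 12)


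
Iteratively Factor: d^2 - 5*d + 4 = (d - 1)*(d - 4)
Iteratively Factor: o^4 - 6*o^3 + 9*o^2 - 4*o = (o - 4)*(o^3 - 2*o^2 + o) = o*(o - 4)*(o^2 - 2*o + 1) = o*(o - 4)*(o - 1)*(o - 1)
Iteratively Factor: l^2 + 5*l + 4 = (l + 4)*(l + 1)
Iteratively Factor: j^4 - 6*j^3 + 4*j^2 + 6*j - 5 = (j - 1)*(j^3 - 5*j^2 - j + 5) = (j - 5)*(j - 1)*(j^2 - 1) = (j - 5)*(j - 1)*(j + 1)*(j - 1)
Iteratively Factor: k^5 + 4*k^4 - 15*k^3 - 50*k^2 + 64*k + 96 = (k + 1)*(k^4 + 3*k^3 - 18*k^2 - 32*k + 96) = (k + 1)*(k + 4)*(k^3 - k^2 - 14*k + 24) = (k + 1)*(k + 4)^2*(k^2 - 5*k + 6) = (k - 3)*(k + 1)*(k + 4)^2*(k - 2)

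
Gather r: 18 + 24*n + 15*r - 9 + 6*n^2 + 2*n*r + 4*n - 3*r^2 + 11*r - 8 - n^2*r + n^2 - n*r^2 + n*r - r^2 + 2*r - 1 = 7*n^2 + 28*n + r^2*(-n - 4) + r*(-n^2 + 3*n + 28)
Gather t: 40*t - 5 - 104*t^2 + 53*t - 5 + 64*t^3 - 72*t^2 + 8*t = 64*t^3 - 176*t^2 + 101*t - 10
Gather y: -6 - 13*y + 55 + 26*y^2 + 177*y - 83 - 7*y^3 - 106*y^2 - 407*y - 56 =-7*y^3 - 80*y^2 - 243*y - 90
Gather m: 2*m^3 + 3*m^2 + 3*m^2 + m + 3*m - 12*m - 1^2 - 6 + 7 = 2*m^3 + 6*m^2 - 8*m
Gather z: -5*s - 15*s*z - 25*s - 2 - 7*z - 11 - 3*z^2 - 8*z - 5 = -30*s - 3*z^2 + z*(-15*s - 15) - 18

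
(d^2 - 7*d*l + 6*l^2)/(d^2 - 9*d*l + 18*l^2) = (d - l)/(d - 3*l)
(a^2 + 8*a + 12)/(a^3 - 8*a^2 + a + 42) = (a + 6)/(a^2 - 10*a + 21)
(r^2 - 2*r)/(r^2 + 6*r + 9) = r*(r - 2)/(r^2 + 6*r + 9)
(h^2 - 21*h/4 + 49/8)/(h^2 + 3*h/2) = (8*h^2 - 42*h + 49)/(4*h*(2*h + 3))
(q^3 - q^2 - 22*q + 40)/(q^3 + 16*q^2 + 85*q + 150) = (q^2 - 6*q + 8)/(q^2 + 11*q + 30)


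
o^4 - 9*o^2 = o^2*(o - 3)*(o + 3)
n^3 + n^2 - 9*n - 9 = (n - 3)*(n + 1)*(n + 3)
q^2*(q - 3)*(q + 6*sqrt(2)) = q^4 - 3*q^3 + 6*sqrt(2)*q^3 - 18*sqrt(2)*q^2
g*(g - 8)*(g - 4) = g^3 - 12*g^2 + 32*g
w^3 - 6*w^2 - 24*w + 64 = (w - 8)*(w - 2)*(w + 4)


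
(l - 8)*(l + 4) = l^2 - 4*l - 32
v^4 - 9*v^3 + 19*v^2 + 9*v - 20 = (v - 5)*(v - 4)*(v - 1)*(v + 1)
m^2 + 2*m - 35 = (m - 5)*(m + 7)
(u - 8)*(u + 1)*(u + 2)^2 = u^4 - 3*u^3 - 32*u^2 - 60*u - 32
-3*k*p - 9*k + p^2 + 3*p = (-3*k + p)*(p + 3)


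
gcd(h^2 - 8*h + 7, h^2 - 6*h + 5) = h - 1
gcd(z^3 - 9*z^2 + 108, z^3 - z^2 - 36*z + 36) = z - 6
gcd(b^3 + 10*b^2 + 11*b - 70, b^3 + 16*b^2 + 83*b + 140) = b^2 + 12*b + 35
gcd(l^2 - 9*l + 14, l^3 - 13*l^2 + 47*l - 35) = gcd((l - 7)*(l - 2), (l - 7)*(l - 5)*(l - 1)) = l - 7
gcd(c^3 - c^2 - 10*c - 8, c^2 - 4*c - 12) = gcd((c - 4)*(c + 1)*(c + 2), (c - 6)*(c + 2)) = c + 2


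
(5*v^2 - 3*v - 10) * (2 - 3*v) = -15*v^3 + 19*v^2 + 24*v - 20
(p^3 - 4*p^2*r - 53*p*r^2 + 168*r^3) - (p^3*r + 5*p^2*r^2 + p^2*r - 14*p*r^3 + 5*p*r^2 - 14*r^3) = -p^3*r + p^3 - 5*p^2*r^2 - 5*p^2*r + 14*p*r^3 - 58*p*r^2 + 182*r^3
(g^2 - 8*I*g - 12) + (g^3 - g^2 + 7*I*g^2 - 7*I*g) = g^3 + 7*I*g^2 - 15*I*g - 12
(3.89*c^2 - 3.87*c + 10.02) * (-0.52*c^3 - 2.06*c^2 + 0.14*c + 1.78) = -2.0228*c^5 - 6.001*c^4 + 3.3064*c^3 - 14.2588*c^2 - 5.4858*c + 17.8356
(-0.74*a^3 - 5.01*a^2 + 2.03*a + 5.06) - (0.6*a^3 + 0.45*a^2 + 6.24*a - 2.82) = -1.34*a^3 - 5.46*a^2 - 4.21*a + 7.88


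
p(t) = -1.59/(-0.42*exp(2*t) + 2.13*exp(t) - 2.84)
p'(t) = -1.59*(0.84*exp(2*t) - 2.13*exp(t))/(-0.42*exp(2*t) + 2.13*exp(t) - 2.84)^2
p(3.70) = 0.00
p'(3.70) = -0.01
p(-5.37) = 0.56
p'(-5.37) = 0.00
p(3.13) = 0.01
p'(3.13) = -0.02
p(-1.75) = 0.64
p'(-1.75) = 0.09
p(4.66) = 0.00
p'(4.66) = -0.00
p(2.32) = 0.06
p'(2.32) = -0.17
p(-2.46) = 0.60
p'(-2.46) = 0.04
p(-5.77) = 0.56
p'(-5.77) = 0.00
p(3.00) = 0.01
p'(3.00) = -0.03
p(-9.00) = 0.56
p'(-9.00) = 0.00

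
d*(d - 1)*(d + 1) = d^3 - d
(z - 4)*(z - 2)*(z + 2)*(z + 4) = z^4 - 20*z^2 + 64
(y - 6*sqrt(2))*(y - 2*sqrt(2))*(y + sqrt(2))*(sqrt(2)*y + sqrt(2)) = sqrt(2)*y^4 - 14*y^3 + sqrt(2)*y^3 - 14*y^2 + 8*sqrt(2)*y^2 + 8*sqrt(2)*y + 48*y + 48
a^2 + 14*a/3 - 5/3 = (a - 1/3)*(a + 5)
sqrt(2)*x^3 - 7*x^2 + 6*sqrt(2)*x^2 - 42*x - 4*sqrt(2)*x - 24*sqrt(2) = (x + 6)*(x - 4*sqrt(2))*(sqrt(2)*x + 1)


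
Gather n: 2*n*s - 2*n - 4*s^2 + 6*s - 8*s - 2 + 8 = n*(2*s - 2) - 4*s^2 - 2*s + 6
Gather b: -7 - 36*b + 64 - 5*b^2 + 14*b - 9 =-5*b^2 - 22*b + 48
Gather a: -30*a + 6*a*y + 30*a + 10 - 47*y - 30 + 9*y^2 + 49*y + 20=6*a*y + 9*y^2 + 2*y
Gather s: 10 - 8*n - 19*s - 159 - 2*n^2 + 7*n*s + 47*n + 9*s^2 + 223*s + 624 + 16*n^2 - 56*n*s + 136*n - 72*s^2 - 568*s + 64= 14*n^2 + 175*n - 63*s^2 + s*(-49*n - 364) + 539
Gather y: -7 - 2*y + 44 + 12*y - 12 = 10*y + 25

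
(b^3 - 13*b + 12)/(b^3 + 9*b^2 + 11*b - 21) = (b^2 + b - 12)/(b^2 + 10*b + 21)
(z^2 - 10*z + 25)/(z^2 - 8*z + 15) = (z - 5)/(z - 3)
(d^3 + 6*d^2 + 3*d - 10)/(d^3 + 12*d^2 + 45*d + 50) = (d - 1)/(d + 5)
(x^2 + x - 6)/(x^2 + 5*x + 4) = (x^2 + x - 6)/(x^2 + 5*x + 4)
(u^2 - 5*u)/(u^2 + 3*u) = (u - 5)/(u + 3)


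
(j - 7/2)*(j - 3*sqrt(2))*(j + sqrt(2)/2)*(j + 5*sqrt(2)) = j^4 - 7*j^3/2 + 5*sqrt(2)*j^3/2 - 28*j^2 - 35*sqrt(2)*j^2/4 - 15*sqrt(2)*j + 98*j + 105*sqrt(2)/2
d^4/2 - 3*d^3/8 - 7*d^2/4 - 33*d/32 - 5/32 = (d/2 + 1/2)*(d - 5/2)*(d + 1/4)*(d + 1/2)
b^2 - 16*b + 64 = (b - 8)^2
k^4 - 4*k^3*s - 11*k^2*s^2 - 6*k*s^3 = k*(k - 6*s)*(k + s)^2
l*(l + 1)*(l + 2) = l^3 + 3*l^2 + 2*l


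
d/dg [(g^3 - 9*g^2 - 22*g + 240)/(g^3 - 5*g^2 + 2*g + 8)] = 4*(g^4 + 12*g^3 - 206*g^2 + 564*g - 164)/(g^6 - 10*g^5 + 29*g^4 - 4*g^3 - 76*g^2 + 32*g + 64)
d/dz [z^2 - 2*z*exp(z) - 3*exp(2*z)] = -2*z*exp(z) + 2*z - 6*exp(2*z) - 2*exp(z)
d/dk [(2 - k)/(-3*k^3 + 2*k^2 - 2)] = (3*k^3 - 2*k^2 - k*(k - 2)*(9*k - 4) + 2)/(3*k^3 - 2*k^2 + 2)^2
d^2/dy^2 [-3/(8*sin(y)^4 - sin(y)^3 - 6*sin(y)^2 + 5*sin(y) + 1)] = 3*(1024*sin(y)^8 - 184*sin(y)^7 - 1847*sin(y)^6 + 266*sin(y)^5 + 858*sin(y)^4 - 337*sin(y)^3 - 41*sin(y)^2 + 169*sin(y) - 62)/(8*sin(y)^4 - sin(y)^3 - 6*sin(y)^2 + 5*sin(y) + 1)^3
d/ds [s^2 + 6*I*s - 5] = 2*s + 6*I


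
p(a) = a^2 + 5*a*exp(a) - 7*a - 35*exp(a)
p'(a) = 5*a*exp(a) + 2*a - 30*exp(a) - 7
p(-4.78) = 55.81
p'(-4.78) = -17.01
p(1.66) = -149.29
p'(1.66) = -117.81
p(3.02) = -419.80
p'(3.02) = -306.28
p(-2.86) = 25.38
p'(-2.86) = -15.26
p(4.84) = -1376.32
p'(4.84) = -730.84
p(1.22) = -104.94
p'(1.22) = -85.51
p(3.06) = -432.21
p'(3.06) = -314.40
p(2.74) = -341.55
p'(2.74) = -253.96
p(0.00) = -35.00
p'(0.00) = -37.00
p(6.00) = -2023.14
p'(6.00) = 5.00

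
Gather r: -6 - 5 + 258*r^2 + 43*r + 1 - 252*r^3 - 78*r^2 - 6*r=-252*r^3 + 180*r^2 + 37*r - 10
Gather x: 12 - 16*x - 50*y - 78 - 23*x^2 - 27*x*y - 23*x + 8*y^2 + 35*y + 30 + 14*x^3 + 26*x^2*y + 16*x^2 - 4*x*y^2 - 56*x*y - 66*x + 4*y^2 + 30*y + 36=14*x^3 + x^2*(26*y - 7) + x*(-4*y^2 - 83*y - 105) + 12*y^2 + 15*y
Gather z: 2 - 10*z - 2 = -10*z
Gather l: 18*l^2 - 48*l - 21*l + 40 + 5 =18*l^2 - 69*l + 45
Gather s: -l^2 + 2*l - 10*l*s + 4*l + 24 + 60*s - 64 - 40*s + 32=-l^2 + 6*l + s*(20 - 10*l) - 8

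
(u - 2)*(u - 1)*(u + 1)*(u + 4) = u^4 + 2*u^3 - 9*u^2 - 2*u + 8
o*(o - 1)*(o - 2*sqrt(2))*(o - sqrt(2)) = o^4 - 3*sqrt(2)*o^3 - o^3 + 4*o^2 + 3*sqrt(2)*o^2 - 4*o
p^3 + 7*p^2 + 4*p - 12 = (p - 1)*(p + 2)*(p + 6)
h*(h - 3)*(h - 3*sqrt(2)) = h^3 - 3*sqrt(2)*h^2 - 3*h^2 + 9*sqrt(2)*h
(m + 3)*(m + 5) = m^2 + 8*m + 15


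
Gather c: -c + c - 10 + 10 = 0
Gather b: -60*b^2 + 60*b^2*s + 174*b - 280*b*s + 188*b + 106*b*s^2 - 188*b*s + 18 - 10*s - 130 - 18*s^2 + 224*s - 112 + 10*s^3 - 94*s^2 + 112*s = b^2*(60*s - 60) + b*(106*s^2 - 468*s + 362) + 10*s^3 - 112*s^2 + 326*s - 224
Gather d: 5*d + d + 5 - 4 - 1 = 6*d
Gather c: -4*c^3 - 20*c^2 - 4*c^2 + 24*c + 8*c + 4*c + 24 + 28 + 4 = -4*c^3 - 24*c^2 + 36*c + 56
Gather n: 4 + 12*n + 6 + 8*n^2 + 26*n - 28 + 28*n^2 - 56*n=36*n^2 - 18*n - 18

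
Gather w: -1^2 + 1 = 0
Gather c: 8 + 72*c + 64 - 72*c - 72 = 0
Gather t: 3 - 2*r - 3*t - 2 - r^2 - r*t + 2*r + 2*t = -r^2 + t*(-r - 1) + 1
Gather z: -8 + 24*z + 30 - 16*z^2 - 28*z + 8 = -16*z^2 - 4*z + 30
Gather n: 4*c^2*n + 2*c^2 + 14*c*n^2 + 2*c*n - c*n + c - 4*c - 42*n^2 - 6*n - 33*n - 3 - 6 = 2*c^2 - 3*c + n^2*(14*c - 42) + n*(4*c^2 + c - 39) - 9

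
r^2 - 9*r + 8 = (r - 8)*(r - 1)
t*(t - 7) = t^2 - 7*t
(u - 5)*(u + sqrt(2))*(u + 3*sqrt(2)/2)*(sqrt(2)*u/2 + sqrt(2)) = sqrt(2)*u^4/2 - 3*sqrt(2)*u^3/2 + 5*u^3/2 - 15*u^2/2 - 7*sqrt(2)*u^2/2 - 25*u - 9*sqrt(2)*u/2 - 15*sqrt(2)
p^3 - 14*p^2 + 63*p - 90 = (p - 6)*(p - 5)*(p - 3)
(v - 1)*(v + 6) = v^2 + 5*v - 6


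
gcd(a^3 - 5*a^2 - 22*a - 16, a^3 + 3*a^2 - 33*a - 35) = a + 1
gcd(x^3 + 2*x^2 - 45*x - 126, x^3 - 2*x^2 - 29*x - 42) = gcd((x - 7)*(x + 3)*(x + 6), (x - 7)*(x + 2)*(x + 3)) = x^2 - 4*x - 21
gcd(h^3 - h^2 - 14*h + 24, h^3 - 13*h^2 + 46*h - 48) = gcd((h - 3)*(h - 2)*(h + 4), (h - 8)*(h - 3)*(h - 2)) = h^2 - 5*h + 6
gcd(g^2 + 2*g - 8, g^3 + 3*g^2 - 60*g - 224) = g + 4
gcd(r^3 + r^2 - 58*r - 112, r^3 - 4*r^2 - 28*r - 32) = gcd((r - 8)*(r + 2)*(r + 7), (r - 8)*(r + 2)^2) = r^2 - 6*r - 16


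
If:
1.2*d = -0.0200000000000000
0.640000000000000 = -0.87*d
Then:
No Solution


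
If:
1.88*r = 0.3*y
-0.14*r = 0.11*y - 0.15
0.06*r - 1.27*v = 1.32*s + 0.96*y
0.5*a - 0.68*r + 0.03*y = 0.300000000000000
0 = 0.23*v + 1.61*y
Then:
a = 0.78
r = 0.18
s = 6.82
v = -7.93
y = 1.13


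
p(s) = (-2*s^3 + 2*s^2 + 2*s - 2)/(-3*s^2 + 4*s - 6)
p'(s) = (6*s - 4)*(-2*s^3 + 2*s^2 + 2*s - 2)/(-3*s^2 + 4*s - 6)^2 + (-6*s^2 + 4*s + 2)/(-3*s^2 + 4*s - 6) = 2*(3*s^4 - 8*s^3 + 25*s^2 - 18*s - 2)/(9*s^4 - 24*s^3 + 52*s^2 - 48*s + 36)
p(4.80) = 3.00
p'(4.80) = 0.76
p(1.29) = 0.07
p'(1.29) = 0.44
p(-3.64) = -1.88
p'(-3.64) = 0.72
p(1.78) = 0.40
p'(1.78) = 0.86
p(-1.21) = -0.13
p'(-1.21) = 0.66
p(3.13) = 1.64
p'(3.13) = 0.88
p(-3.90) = -2.07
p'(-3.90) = 0.72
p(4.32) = 2.62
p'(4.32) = 0.79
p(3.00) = 1.52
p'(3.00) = 0.89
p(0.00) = 0.33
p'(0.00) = -0.11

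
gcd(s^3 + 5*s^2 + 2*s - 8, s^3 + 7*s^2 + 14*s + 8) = s^2 + 6*s + 8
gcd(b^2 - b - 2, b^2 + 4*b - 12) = b - 2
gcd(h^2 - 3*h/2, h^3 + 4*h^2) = h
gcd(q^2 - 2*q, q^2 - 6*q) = q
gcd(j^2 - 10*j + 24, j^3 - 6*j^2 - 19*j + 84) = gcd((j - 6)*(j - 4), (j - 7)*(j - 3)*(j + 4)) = 1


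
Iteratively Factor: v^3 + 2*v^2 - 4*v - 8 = (v - 2)*(v^2 + 4*v + 4) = (v - 2)*(v + 2)*(v + 2)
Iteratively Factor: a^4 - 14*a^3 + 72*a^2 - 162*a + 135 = (a - 3)*(a^3 - 11*a^2 + 39*a - 45) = (a - 3)^2*(a^2 - 8*a + 15) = (a - 5)*(a - 3)^2*(a - 3)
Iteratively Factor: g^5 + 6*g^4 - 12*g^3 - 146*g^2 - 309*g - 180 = (g + 4)*(g^4 + 2*g^3 - 20*g^2 - 66*g - 45) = (g + 3)*(g + 4)*(g^3 - g^2 - 17*g - 15) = (g + 1)*(g + 3)*(g + 4)*(g^2 - 2*g - 15) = (g - 5)*(g + 1)*(g + 3)*(g + 4)*(g + 3)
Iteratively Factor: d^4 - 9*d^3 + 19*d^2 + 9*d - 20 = (d + 1)*(d^3 - 10*d^2 + 29*d - 20) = (d - 1)*(d + 1)*(d^2 - 9*d + 20) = (d - 5)*(d - 1)*(d + 1)*(d - 4)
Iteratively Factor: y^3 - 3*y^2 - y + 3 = (y - 1)*(y^2 - 2*y - 3) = (y - 1)*(y + 1)*(y - 3)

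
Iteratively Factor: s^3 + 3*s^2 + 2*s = (s + 2)*(s^2 + s) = s*(s + 2)*(s + 1)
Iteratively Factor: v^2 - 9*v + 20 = (v - 4)*(v - 5)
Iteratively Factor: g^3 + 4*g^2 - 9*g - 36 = (g + 4)*(g^2 - 9) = (g - 3)*(g + 4)*(g + 3)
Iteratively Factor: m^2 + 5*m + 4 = (m + 1)*(m + 4)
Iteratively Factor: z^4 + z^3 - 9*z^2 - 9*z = (z - 3)*(z^3 + 4*z^2 + 3*z) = z*(z - 3)*(z^2 + 4*z + 3) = z*(z - 3)*(z + 3)*(z + 1)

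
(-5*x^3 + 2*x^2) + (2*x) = -5*x^3 + 2*x^2 + 2*x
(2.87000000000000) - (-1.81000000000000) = 4.68000000000000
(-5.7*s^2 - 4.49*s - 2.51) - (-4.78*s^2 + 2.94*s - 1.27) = -0.92*s^2 - 7.43*s - 1.24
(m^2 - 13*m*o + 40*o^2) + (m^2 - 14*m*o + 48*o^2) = 2*m^2 - 27*m*o + 88*o^2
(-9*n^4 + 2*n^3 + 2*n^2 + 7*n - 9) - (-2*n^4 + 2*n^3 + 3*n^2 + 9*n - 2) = -7*n^4 - n^2 - 2*n - 7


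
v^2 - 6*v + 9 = (v - 3)^2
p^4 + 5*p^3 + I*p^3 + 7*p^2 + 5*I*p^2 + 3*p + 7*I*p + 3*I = (p + 1)^2*(p + 3)*(p + I)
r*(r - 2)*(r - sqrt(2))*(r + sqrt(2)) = r^4 - 2*r^3 - 2*r^2 + 4*r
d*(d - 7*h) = d^2 - 7*d*h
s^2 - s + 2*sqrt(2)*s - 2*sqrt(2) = (s - 1)*(s + 2*sqrt(2))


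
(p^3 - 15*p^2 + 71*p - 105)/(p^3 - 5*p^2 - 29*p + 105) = (p - 5)/(p + 5)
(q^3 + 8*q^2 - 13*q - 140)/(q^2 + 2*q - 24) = (q^2 + 12*q + 35)/(q + 6)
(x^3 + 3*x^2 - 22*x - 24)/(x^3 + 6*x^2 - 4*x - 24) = (x^2 - 3*x - 4)/(x^2 - 4)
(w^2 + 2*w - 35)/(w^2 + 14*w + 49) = (w - 5)/(w + 7)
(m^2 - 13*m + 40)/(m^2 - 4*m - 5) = (m - 8)/(m + 1)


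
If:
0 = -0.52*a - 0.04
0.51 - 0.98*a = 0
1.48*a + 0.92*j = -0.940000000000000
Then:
No Solution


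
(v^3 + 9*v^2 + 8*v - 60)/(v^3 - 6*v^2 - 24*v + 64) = (v^2 + 11*v + 30)/(v^2 - 4*v - 32)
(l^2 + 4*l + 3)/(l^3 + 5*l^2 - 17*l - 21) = (l + 3)/(l^2 + 4*l - 21)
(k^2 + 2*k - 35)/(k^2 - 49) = (k - 5)/(k - 7)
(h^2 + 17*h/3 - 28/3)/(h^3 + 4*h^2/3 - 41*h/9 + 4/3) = 3*(h + 7)/(3*h^2 + 8*h - 3)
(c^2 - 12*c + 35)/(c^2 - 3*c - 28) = (c - 5)/(c + 4)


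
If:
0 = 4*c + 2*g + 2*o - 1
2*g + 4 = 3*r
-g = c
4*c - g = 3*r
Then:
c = 4/7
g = -4/7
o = -1/14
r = 20/21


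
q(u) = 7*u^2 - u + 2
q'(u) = 14*u - 1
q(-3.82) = 107.97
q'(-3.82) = -54.48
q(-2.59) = 51.55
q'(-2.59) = -37.26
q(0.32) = 2.40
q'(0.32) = 3.48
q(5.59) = 215.15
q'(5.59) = 77.26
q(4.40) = 133.12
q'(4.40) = 60.60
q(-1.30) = 15.13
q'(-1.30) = -19.20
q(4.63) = 147.43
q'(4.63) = 63.82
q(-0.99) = 9.85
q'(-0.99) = -14.86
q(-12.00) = 1022.00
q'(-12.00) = -169.00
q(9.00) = 560.00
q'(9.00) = 125.00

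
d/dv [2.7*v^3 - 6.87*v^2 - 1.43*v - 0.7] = 8.1*v^2 - 13.74*v - 1.43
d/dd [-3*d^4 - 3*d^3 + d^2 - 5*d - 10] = -12*d^3 - 9*d^2 + 2*d - 5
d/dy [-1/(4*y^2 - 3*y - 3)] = (8*y - 3)/(-4*y^2 + 3*y + 3)^2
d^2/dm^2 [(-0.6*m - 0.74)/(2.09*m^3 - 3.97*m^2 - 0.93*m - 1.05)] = (-15.72516*m^5 - 8.918448*m^4 + 76.994512*m^3 - 77.148768*m^2 - 11.129904*m + 6.061128)/(9.129329*m^9 - 52.024071*m^8 + 86.633844*m^7 - 30.031354*m^6 + 13.723002*m^5 - 47.702484*m^4 - 17.151912*m^3 - 15.85521*m^2 - 3.075975*m - 1.157625)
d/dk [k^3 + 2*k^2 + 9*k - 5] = 3*k^2 + 4*k + 9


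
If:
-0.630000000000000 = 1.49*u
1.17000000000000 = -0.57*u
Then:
No Solution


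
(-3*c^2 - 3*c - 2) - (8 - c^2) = -2*c^2 - 3*c - 10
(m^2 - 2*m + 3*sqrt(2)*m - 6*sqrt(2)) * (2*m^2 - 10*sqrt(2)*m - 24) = 2*m^4 - 4*sqrt(2)*m^3 - 4*m^3 - 84*m^2 + 8*sqrt(2)*m^2 - 72*sqrt(2)*m + 168*m + 144*sqrt(2)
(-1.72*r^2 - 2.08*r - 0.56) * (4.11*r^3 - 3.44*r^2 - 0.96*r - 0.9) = -7.0692*r^5 - 2.632*r^4 + 6.5048*r^3 + 5.4712*r^2 + 2.4096*r + 0.504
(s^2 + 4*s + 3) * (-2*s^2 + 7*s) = -2*s^4 - s^3 + 22*s^2 + 21*s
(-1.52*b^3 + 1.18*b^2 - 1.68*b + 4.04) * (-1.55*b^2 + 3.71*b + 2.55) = 2.356*b^5 - 7.4682*b^4 + 3.1058*b^3 - 9.4858*b^2 + 10.7044*b + 10.302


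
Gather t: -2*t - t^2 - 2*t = -t^2 - 4*t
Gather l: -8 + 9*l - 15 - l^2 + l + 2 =-l^2 + 10*l - 21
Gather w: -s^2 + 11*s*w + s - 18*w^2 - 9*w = -s^2 + s - 18*w^2 + w*(11*s - 9)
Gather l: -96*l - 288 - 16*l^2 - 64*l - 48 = -16*l^2 - 160*l - 336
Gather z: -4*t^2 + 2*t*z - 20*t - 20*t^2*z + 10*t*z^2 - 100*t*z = -4*t^2 + 10*t*z^2 - 20*t + z*(-20*t^2 - 98*t)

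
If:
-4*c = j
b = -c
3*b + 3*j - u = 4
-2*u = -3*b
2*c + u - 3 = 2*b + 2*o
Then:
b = 8/27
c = -8/27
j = 32/27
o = -101/54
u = 4/9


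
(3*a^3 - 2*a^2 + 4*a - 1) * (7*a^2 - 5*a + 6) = 21*a^5 - 29*a^4 + 56*a^3 - 39*a^2 + 29*a - 6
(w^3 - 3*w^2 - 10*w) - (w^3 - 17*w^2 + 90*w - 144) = 14*w^2 - 100*w + 144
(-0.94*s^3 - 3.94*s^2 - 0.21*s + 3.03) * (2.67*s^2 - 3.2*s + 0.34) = -2.5098*s^5 - 7.5118*s^4 + 11.7277*s^3 + 7.4225*s^2 - 9.7674*s + 1.0302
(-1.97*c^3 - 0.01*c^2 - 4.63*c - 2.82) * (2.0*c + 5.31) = -3.94*c^4 - 10.4807*c^3 - 9.3131*c^2 - 30.2253*c - 14.9742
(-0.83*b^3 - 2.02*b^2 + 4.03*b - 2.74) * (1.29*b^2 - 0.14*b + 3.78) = -1.0707*b^5 - 2.4896*b^4 + 2.3441*b^3 - 11.7344*b^2 + 15.617*b - 10.3572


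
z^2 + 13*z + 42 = (z + 6)*(z + 7)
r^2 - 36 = (r - 6)*(r + 6)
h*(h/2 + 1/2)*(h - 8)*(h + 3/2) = h^4/2 - 11*h^3/4 - 37*h^2/4 - 6*h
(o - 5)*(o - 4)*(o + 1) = o^3 - 8*o^2 + 11*o + 20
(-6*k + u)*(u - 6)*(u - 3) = -6*k*u^2 + 54*k*u - 108*k + u^3 - 9*u^2 + 18*u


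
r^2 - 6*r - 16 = (r - 8)*(r + 2)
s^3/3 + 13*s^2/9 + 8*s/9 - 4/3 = (s/3 + 1)*(s - 2/3)*(s + 2)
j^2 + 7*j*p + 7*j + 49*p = (j + 7)*(j + 7*p)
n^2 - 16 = (n - 4)*(n + 4)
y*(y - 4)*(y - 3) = y^3 - 7*y^2 + 12*y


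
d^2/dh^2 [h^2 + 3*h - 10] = 2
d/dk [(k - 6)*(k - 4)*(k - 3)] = 3*k^2 - 26*k + 54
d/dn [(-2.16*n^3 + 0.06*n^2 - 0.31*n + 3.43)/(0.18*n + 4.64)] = (-0.7776*n^3 - 30.0564*n^2 + 0.5568*n - 2.0558)/(0.0324*n^2 + 1.6704*n + 21.5296)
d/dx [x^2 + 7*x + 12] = 2*x + 7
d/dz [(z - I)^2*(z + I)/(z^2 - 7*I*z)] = (z^4 - 14*I*z^3 - 8*z^2 + 2*I*z + 7)/(z^2*(z^2 - 14*I*z - 49))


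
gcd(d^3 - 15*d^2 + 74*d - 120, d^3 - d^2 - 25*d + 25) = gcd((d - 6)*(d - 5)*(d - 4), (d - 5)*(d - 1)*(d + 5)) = d - 5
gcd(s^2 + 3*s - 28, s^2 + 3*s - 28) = s^2 + 3*s - 28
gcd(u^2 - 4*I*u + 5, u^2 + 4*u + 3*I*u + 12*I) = 1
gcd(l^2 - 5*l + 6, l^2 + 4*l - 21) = l - 3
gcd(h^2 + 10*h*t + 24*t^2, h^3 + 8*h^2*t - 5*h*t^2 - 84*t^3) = h + 4*t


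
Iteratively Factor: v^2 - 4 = (v - 2)*(v + 2)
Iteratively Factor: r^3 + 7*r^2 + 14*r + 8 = (r + 2)*(r^2 + 5*r + 4) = (r + 2)*(r + 4)*(r + 1)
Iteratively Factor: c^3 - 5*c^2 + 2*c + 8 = (c - 4)*(c^2 - c - 2) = (c - 4)*(c + 1)*(c - 2)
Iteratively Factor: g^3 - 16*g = (g + 4)*(g^2 - 4*g) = g*(g + 4)*(g - 4)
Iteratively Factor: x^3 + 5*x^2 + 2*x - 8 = (x + 4)*(x^2 + x - 2) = (x - 1)*(x + 4)*(x + 2)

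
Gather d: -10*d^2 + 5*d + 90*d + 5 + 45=-10*d^2 + 95*d + 50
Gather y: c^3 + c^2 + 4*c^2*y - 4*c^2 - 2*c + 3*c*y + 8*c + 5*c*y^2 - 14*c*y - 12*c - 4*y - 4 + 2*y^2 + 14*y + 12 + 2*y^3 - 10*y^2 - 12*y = c^3 - 3*c^2 - 6*c + 2*y^3 + y^2*(5*c - 8) + y*(4*c^2 - 11*c - 2) + 8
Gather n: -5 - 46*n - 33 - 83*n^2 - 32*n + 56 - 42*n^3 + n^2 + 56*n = -42*n^3 - 82*n^2 - 22*n + 18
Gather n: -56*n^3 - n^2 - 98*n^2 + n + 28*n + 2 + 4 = -56*n^3 - 99*n^2 + 29*n + 6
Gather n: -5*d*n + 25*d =-5*d*n + 25*d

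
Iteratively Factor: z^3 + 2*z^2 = (z + 2)*(z^2) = z*(z + 2)*(z)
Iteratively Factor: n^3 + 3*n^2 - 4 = (n - 1)*(n^2 + 4*n + 4) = (n - 1)*(n + 2)*(n + 2)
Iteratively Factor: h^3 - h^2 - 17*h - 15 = (h + 3)*(h^2 - 4*h - 5) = (h + 1)*(h + 3)*(h - 5)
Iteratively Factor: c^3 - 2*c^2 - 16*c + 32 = (c - 4)*(c^2 + 2*c - 8) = (c - 4)*(c - 2)*(c + 4)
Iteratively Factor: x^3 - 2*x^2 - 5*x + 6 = (x - 3)*(x^2 + x - 2) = (x - 3)*(x - 1)*(x + 2)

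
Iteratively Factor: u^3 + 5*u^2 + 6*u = (u)*(u^2 + 5*u + 6) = u*(u + 3)*(u + 2)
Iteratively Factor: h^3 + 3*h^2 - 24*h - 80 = (h + 4)*(h^2 - h - 20) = (h - 5)*(h + 4)*(h + 4)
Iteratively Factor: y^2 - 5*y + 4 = (y - 4)*(y - 1)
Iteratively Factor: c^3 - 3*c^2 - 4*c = (c - 4)*(c^2 + c) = (c - 4)*(c + 1)*(c)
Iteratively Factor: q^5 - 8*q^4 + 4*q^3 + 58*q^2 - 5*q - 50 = (q + 1)*(q^4 - 9*q^3 + 13*q^2 + 45*q - 50) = (q - 5)*(q + 1)*(q^3 - 4*q^2 - 7*q + 10) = (q - 5)*(q + 1)*(q + 2)*(q^2 - 6*q + 5) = (q - 5)*(q - 1)*(q + 1)*(q + 2)*(q - 5)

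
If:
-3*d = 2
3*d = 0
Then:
No Solution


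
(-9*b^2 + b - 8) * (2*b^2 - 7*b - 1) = -18*b^4 + 65*b^3 - 14*b^2 + 55*b + 8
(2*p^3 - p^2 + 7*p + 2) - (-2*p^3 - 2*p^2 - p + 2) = 4*p^3 + p^2 + 8*p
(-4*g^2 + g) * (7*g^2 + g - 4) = -28*g^4 + 3*g^3 + 17*g^2 - 4*g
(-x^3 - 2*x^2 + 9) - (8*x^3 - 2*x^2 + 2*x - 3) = -9*x^3 - 2*x + 12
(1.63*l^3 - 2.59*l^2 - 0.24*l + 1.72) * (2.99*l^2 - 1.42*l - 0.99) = 4.8737*l^5 - 10.0587*l^4 + 1.3465*l^3 + 8.0477*l^2 - 2.2048*l - 1.7028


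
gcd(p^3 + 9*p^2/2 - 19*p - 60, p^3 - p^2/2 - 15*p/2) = p + 5/2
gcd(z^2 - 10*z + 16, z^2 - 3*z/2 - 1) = z - 2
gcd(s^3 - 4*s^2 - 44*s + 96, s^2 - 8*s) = s - 8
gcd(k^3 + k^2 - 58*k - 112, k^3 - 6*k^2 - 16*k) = k^2 - 6*k - 16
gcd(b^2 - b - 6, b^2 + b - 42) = 1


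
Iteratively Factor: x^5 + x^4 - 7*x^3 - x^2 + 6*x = (x + 3)*(x^4 - 2*x^3 - x^2 + 2*x) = x*(x + 3)*(x^3 - 2*x^2 - x + 2) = x*(x + 1)*(x + 3)*(x^2 - 3*x + 2) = x*(x - 2)*(x + 1)*(x + 3)*(x - 1)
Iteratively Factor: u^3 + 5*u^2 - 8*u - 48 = (u + 4)*(u^2 + u - 12) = (u + 4)^2*(u - 3)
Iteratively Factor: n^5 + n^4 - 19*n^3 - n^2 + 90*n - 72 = (n + 3)*(n^4 - 2*n^3 - 13*n^2 + 38*n - 24) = (n - 1)*(n + 3)*(n^3 - n^2 - 14*n + 24) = (n - 3)*(n - 1)*(n + 3)*(n^2 + 2*n - 8) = (n - 3)*(n - 1)*(n + 3)*(n + 4)*(n - 2)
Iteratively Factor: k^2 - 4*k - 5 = (k + 1)*(k - 5)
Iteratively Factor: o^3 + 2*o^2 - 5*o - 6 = (o + 1)*(o^2 + o - 6) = (o - 2)*(o + 1)*(o + 3)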